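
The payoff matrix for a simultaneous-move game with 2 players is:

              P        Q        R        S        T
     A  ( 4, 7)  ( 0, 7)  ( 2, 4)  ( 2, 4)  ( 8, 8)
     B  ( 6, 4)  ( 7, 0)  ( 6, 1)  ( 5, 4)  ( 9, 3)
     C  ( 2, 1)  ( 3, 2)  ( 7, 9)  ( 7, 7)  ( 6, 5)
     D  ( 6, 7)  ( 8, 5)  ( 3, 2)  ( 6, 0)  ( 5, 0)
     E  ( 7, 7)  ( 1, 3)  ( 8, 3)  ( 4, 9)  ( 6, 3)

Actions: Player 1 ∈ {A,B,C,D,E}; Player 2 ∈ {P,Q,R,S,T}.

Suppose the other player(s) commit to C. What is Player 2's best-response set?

P2 best: {R}

u_2(P vs C) = 1
u_2(Q vs C) = 2
u_2(R vs C) = 9
u_2(S vs C) = 7
u_2(T vs C) = 5
max payoff 9 at {R}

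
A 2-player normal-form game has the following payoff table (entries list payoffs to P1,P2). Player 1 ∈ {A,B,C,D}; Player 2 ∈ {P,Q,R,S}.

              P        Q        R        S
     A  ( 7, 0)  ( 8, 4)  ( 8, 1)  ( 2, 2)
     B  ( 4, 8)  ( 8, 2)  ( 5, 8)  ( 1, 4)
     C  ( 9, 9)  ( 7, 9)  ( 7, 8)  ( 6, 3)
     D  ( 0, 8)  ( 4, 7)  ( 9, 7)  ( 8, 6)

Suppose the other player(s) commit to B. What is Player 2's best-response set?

BR_2 = {P,R}

u_2(P vs B) = 8
u_2(Q vs B) = 2
u_2(R vs B) = 8
u_2(S vs B) = 4
max payoff 8 at {P,R}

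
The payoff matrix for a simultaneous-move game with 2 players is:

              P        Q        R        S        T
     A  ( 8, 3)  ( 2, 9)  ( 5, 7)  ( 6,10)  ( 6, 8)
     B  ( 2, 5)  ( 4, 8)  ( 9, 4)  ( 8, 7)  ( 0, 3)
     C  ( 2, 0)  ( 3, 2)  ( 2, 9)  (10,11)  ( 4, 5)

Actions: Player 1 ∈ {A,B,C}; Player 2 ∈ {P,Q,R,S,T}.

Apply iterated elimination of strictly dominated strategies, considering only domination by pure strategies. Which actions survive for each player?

IESDS → P1:{B,C} P2:{Q,S}

P2 drop P (Q beats it: A:9>3 B:8>5 C:2>0)
P2 drop R (S beats it: A:10>7 B:7>4 C:11>9)
P2 drop T (S beats it: A:10>8 B:7>3 C:11>5)
P1 drop A (B beats it: Q:4>2 S:8>6)
P1→{B,C} P2→{Q,S}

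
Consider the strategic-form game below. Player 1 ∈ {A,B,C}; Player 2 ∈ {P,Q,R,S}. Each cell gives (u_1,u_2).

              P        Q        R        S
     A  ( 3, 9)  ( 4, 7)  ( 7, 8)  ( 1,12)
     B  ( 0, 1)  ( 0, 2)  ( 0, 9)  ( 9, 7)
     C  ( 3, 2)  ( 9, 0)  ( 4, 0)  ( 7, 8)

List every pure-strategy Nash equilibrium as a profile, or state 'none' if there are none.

PSNE: ∅

(A,P): not NE [P2→S gives 12>9]
(A,Q): not NE [P1→C gives 9>4; P2→S gives 12>7]
(A,R): not NE [P2→S gives 12>8]
(A,S): not NE [P1→B gives 9>1]
(B,P): not NE [P1→C gives 3>0; P2→R gives 9>1]
(B,Q): not NE [P1→C gives 9>0; P2→R gives 9>2]
(B,R): not NE [P1→A gives 7>0]
(B,S): not NE [P2→R gives 9>7]
(C,P): not NE [P2→S gives 8>2]
(C,Q): not NE [P2→S gives 8>0]
(C,R): not NE [P1→A gives 7>4; P2→S gives 8>0]
(C,S): not NE [P1→B gives 9>7]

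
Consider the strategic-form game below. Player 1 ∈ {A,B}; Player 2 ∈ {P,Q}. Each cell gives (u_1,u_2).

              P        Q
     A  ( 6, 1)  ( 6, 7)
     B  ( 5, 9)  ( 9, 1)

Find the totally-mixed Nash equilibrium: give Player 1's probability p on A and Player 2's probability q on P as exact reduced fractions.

P1 indiff ⇒ q·6+(1-q)·6 = q·5+(1-q)·9 ⇒ q(1) = (1-q)(3) ⇒ q = 3/4
P2 indiff ⇒ p·1+(1-p)·9 = p·7+(1-p)·1 ⇒ p(-6) = (1-p)(-8) ⇒ p = 4/7

P1 mixes 4/7 on A; P2 mixes 3/4 on P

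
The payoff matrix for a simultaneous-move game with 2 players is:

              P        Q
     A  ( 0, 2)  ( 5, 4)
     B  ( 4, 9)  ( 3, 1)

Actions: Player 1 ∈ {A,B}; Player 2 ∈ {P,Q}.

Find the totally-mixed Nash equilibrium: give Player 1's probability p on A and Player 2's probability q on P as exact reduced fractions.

P1 indiff ⇒ q·0+(1-q)·5 = q·4+(1-q)·3 ⇒ q(-4) = (1-q)(-2) ⇒ q = 1/3
P2 indiff ⇒ p·2+(1-p)·9 = p·4+(1-p)·1 ⇒ p(-2) = (1-p)(-8) ⇒ p = 4/5

(p,q) = (4/5, 1/3)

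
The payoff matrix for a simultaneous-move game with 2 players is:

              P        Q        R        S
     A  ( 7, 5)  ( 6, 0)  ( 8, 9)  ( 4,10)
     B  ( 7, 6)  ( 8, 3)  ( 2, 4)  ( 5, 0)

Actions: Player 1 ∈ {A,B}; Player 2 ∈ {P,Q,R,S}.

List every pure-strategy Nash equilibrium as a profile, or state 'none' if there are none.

(A,P): not NE [P2→S gives 10>5]
(A,Q): not NE [P1→B gives 8>6; P2→S gives 10>0]
(A,R): not NE [P2→S gives 10>9]
(A,S): not NE [P1→B gives 5>4]
(B,P): NE
(B,Q): not NE [P2→P gives 6>3]
(B,R): not NE [P1→A gives 8>2; P2→P gives 6>4]
(B,S): not NE [P2→P gives 6>0]

Nash profiles: (B,P)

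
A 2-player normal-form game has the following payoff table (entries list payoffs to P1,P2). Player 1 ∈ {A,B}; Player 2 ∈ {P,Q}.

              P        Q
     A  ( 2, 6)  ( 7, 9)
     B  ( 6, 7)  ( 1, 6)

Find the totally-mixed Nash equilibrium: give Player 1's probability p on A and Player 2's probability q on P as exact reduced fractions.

P1 indiff ⇒ q·2+(1-q)·7 = q·6+(1-q)·1 ⇒ q(-4) = (1-q)(-6) ⇒ q = 3/5
P2 indiff ⇒ p·6+(1-p)·7 = p·9+(1-p)·6 ⇒ p(-3) = (1-p)(-1) ⇒ p = 1/4

p=1/4, q=3/5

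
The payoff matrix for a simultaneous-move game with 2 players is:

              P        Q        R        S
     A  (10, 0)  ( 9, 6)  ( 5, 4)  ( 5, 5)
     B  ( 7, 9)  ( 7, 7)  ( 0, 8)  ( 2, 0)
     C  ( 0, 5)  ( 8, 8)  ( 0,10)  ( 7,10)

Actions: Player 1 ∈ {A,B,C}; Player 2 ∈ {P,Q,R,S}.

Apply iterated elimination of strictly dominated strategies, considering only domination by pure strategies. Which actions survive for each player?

IESDS → P1:{A,C} P2:{Q,R,S}

P1 drop B (A beats it: P:10>7 Q:9>7 R:5>0 S:5>2)
P2 drop P (Q beats it: A:6>0 C:8>5)
P1→{A,C} P2→{Q,R,S}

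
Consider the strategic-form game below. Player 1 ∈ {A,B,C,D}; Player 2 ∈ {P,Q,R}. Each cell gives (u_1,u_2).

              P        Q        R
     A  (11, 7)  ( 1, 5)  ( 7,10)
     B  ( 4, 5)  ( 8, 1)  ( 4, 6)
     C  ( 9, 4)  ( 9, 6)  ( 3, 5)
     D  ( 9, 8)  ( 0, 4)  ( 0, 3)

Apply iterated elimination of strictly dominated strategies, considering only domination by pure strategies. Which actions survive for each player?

IESDS → P1:{A,B,C} P2:{Q,R}

P1 drop D (A beats it: P:11>9 Q:1>0 R:7>0)
P2 drop P (R beats it: A:10>7 B:6>5 C:5>4)
P1→{A,B,C} P2→{Q,R}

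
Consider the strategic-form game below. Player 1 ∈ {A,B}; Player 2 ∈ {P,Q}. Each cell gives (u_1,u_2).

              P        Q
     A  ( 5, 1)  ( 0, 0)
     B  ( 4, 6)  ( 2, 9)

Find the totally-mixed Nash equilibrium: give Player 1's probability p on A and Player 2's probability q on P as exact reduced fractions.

P1 mixes 3/4 on A; P2 mixes 2/3 on P

P1 indiff ⇒ q·5+(1-q)·0 = q·4+(1-q)·2 ⇒ q(1) = (1-q)(2) ⇒ q = 2/3
P2 indiff ⇒ p·1+(1-p)·6 = p·0+(1-p)·9 ⇒ p(1) = (1-p)(3) ⇒ p = 3/4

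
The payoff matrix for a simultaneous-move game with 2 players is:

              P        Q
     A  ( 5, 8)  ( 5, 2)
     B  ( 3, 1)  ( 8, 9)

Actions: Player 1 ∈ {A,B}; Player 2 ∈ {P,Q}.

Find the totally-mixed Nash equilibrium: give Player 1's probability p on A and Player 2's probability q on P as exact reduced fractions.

P1 mixes 4/7 on A; P2 mixes 3/5 on P

P1 indiff ⇒ q·5+(1-q)·5 = q·3+(1-q)·8 ⇒ q(2) = (1-q)(3) ⇒ q = 3/5
P2 indiff ⇒ p·8+(1-p)·1 = p·2+(1-p)·9 ⇒ p(6) = (1-p)(8) ⇒ p = 4/7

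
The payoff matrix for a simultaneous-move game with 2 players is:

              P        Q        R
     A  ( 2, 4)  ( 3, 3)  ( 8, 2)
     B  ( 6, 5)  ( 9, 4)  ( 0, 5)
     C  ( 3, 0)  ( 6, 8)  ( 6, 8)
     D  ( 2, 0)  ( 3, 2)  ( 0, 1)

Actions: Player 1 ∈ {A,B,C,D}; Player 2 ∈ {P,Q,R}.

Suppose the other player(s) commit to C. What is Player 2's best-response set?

argmax u_2 = {Q,R}

u_2(P vs C) = 0
u_2(Q vs C) = 8
u_2(R vs C) = 8
max payoff 8 at {Q,R}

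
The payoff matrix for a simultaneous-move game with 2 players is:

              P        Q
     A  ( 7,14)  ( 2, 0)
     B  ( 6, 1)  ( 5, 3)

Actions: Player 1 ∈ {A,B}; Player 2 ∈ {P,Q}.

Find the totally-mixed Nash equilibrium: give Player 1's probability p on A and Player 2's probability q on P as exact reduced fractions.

P1 indiff ⇒ q·7+(1-q)·2 = q·6+(1-q)·5 ⇒ q(1) = (1-q)(3) ⇒ q = 3/4
P2 indiff ⇒ p·14+(1-p)·1 = p·0+(1-p)·3 ⇒ p(14) = (1-p)(2) ⇒ p = 1/8

p=1/8, q=3/4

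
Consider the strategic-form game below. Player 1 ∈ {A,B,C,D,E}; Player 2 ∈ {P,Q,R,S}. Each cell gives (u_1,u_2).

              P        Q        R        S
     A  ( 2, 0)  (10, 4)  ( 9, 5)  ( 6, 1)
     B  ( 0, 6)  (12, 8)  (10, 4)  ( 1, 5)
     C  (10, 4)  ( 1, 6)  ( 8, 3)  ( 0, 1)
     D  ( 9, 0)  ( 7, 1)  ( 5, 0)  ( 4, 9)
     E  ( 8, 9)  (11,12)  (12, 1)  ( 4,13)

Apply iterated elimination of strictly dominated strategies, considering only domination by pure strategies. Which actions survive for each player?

IESDS → P1:{A,B,E} P2:{Q,R,S}

P2 drop P (Q beats it: A:4>0 B:8>6 C:6>4 D:1>0 E:12>9)
P1 drop C (A beats it: Q:10>1 R:9>8 S:6>0)
P1 drop D (A beats it: Q:10>7 R:9>5 S:6>4)
P1→{A,B,E} P2→{Q,R,S}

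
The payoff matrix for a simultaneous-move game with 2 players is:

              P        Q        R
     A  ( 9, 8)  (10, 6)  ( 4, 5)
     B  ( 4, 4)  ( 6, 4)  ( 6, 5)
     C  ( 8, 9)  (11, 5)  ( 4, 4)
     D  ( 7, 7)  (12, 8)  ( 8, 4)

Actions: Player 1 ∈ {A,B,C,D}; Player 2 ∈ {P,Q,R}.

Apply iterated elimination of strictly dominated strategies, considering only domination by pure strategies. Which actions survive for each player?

IESDS → P1:{A,C,D} P2:{P,Q}

P1 drop B (D beats it: P:7>4 Q:12>6 R:8>6)
P2 drop R (P beats it: A:8>5 C:9>4 D:7>4)
P1→{A,C,D} P2→{P,Q}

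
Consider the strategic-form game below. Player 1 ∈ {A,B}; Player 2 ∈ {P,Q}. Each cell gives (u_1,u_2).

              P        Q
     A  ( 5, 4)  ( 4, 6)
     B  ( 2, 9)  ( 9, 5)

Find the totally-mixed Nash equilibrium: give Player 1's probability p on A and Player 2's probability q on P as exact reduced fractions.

(p,q) = (2/3, 5/8)

P1 indiff ⇒ q·5+(1-q)·4 = q·2+(1-q)·9 ⇒ q(3) = (1-q)(5) ⇒ q = 5/8
P2 indiff ⇒ p·4+(1-p)·9 = p·6+(1-p)·5 ⇒ p(-2) = (1-p)(-4) ⇒ p = 2/3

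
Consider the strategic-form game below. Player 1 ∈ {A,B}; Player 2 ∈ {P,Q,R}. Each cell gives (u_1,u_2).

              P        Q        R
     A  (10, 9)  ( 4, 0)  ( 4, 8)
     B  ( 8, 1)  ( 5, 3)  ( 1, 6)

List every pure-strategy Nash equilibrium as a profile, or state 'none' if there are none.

PSNE = {(A,P)}

(A,P): NE
(A,Q): not NE [P1→B gives 5>4; P2→P gives 9>0]
(A,R): not NE [P2→P gives 9>8]
(B,P): not NE [P1→A gives 10>8; P2→R gives 6>1]
(B,Q): not NE [P2→R gives 6>3]
(B,R): not NE [P1→A gives 4>1]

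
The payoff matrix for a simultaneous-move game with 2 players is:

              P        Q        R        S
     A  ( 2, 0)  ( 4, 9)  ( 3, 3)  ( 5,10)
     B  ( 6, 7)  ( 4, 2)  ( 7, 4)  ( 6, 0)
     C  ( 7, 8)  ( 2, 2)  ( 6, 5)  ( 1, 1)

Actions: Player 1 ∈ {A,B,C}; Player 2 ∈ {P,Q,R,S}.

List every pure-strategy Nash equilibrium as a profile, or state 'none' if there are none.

Nash profiles: (C,P)

(A,P): not NE [P1→C gives 7>2; P2→S gives 10>0]
(A,Q): not NE [P2→S gives 10>9]
(A,R): not NE [P1→B gives 7>3; P2→S gives 10>3]
(A,S): not NE [P1→B gives 6>5]
(B,P): not NE [P1→C gives 7>6]
(B,Q): not NE [P2→P gives 7>2]
(B,R): not NE [P2→P gives 7>4]
(B,S): not NE [P2→P gives 7>0]
(C,P): NE
(C,Q): not NE [P1→B gives 4>2; P2→P gives 8>2]
(C,R): not NE [P1→B gives 7>6; P2→P gives 8>5]
(C,S): not NE [P1→B gives 6>1; P2→P gives 8>1]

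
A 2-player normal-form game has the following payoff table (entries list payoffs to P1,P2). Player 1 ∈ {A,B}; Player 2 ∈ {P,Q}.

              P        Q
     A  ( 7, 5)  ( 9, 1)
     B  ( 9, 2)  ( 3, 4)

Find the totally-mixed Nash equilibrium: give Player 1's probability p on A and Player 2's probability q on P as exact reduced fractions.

(p,q) = (1/3, 3/4)

P1 indiff ⇒ q·7+(1-q)·9 = q·9+(1-q)·3 ⇒ q(-2) = (1-q)(-6) ⇒ q = 3/4
P2 indiff ⇒ p·5+(1-p)·2 = p·1+(1-p)·4 ⇒ p(4) = (1-p)(2) ⇒ p = 1/3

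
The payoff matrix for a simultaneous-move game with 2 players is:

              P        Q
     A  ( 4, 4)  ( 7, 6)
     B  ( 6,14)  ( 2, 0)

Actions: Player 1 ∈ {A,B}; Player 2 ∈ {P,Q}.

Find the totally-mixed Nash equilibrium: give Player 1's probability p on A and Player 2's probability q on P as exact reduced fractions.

P1 indiff ⇒ q·4+(1-q)·7 = q·6+(1-q)·2 ⇒ q(-2) = (1-q)(-5) ⇒ q = 5/7
P2 indiff ⇒ p·4+(1-p)·14 = p·6+(1-p)·0 ⇒ p(-2) = (1-p)(-14) ⇒ p = 7/8

p=7/8, q=5/7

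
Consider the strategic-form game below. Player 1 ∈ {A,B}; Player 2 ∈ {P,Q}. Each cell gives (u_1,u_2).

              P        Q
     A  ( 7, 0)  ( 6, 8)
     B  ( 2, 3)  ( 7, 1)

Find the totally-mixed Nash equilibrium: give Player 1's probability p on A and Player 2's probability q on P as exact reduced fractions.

p=1/5, q=1/6

P1 indiff ⇒ q·7+(1-q)·6 = q·2+(1-q)·7 ⇒ q(5) = (1-q)(1) ⇒ q = 1/6
P2 indiff ⇒ p·0+(1-p)·3 = p·8+(1-p)·1 ⇒ p(-8) = (1-p)(-2) ⇒ p = 1/5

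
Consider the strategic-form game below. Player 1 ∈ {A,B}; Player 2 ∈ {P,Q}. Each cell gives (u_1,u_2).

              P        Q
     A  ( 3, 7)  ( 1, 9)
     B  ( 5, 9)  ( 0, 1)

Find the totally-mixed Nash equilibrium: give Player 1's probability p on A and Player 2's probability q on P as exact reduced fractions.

P1 indiff ⇒ q·3+(1-q)·1 = q·5+(1-q)·0 ⇒ q(-2) = (1-q)(-1) ⇒ q = 1/3
P2 indiff ⇒ p·7+(1-p)·9 = p·9+(1-p)·1 ⇒ p(-2) = (1-p)(-8) ⇒ p = 4/5

P1 mixes 4/5 on A; P2 mixes 1/3 on P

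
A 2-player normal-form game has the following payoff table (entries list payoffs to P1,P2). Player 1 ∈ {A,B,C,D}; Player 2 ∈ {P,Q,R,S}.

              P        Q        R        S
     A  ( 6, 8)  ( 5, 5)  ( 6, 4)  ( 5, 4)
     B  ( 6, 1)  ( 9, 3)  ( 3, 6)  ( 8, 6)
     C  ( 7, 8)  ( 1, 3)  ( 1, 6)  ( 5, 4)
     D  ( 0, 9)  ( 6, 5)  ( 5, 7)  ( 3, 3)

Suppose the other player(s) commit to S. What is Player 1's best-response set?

BR_1 = {B}

u_1(A vs S) = 5
u_1(B vs S) = 8
u_1(C vs S) = 5
u_1(D vs S) = 3
max payoff 8 at {B}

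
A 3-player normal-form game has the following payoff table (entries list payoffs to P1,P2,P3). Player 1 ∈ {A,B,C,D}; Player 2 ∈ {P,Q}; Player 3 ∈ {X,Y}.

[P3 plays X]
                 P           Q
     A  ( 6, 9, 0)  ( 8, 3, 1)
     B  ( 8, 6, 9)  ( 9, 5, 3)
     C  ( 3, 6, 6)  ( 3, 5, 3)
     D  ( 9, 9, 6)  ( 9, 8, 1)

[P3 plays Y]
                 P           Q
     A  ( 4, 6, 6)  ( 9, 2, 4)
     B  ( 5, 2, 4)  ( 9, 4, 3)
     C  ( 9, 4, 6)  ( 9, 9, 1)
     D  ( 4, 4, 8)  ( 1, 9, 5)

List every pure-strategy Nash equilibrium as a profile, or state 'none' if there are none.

NE set: (B,Q,Y)

(A,P,X): not NE [P1→D gives 9>6; P3→Y gives 6>0]
(A,P,Y): not NE [P1→C gives 9>4]
(A,Q,X): not NE [P1→D gives 9>8; P2→P gives 9>3; P3→Y gives 4>1]
(A,Q,Y): not NE [P2→P gives 6>2]
(B,P,X): not NE [P1→D gives 9>8]
(B,P,Y): not NE [P1→C gives 9>5; P2→Q gives 4>2; P3→X gives 9>4]
(B,Q,X): not NE [P2→P gives 6>5]
(B,Q,Y): NE
(C,P,X): not NE [P1→D gives 9>3]
(C,P,Y): not NE [P2→Q gives 9>4]
(C,Q,X): not NE [P1→D gives 9>3; P2→P gives 6>5]
(C,Q,Y): not NE [P3→X gives 3>1]
(D,P,X): not NE [P3→Y gives 8>6]
(D,P,Y): not NE [P1→C gives 9>4; P2→Q gives 9>4]
(D,Q,X): not NE [P2→P gives 9>8; P3→Y gives 5>1]
(D,Q,Y): not NE [P1→C gives 9>1]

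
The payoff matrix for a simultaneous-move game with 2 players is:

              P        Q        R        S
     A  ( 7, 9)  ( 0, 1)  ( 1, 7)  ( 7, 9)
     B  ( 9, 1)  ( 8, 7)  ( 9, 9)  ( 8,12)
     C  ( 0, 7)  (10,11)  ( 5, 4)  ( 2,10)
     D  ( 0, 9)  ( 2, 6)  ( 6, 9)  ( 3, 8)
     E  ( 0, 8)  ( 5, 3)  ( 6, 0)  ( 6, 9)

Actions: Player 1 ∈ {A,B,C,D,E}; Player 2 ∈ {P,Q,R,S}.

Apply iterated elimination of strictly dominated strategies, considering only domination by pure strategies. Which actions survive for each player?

Survivors P1:{B,C} P2:{Q,S}

P1 drop A (B beats it: P:9>7 Q:8>0 R:9>1 S:8>7)
P1 drop D (B beats it: P:9>0 Q:8>2 R:9>6 S:8>3)
P1 drop E (B beats it: P:9>0 Q:8>5 R:9>6 S:8>6)
P2 drop P (Q beats it: B:7>1 C:11>7)
P2 drop R (S beats it: B:12>9 C:10>4)
P1→{B,C} P2→{Q,S}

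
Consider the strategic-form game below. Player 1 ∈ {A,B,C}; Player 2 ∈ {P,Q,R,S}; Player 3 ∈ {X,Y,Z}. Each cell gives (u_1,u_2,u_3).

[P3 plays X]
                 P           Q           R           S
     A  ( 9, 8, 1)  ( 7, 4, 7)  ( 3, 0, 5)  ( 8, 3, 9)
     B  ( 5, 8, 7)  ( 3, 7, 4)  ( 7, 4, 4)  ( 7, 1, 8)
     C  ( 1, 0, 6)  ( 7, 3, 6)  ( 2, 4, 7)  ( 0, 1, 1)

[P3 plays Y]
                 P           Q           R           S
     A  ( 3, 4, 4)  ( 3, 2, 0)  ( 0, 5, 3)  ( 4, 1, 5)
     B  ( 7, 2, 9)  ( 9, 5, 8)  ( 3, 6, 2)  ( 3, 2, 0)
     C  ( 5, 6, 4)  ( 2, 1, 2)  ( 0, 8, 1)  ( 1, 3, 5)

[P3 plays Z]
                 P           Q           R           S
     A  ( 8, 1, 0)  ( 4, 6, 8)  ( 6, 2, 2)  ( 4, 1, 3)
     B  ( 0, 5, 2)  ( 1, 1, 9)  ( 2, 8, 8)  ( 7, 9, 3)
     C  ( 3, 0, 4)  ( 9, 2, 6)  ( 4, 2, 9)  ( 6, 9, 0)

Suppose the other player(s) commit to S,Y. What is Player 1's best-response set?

P1 best: {A}

u_1(A vs S,Y) = 4
u_1(B vs S,Y) = 3
u_1(C vs S,Y) = 1
max payoff 4 at {A}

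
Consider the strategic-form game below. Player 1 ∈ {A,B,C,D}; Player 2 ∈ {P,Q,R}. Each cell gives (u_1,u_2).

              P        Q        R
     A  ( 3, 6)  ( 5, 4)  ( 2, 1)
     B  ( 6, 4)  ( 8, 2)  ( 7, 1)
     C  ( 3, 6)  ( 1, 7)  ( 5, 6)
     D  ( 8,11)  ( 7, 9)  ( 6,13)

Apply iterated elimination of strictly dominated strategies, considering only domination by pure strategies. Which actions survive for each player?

P1 drop A (B beats it: P:6>3 Q:8>5 R:7>2)
P1 drop C (B beats it: P:6>3 Q:8>1 R:7>5)
P2 drop Q (P beats it: B:4>2 D:11>9)
P1→{B,D} P2→{P,R}

Survivors P1:{B,D} P2:{P,R}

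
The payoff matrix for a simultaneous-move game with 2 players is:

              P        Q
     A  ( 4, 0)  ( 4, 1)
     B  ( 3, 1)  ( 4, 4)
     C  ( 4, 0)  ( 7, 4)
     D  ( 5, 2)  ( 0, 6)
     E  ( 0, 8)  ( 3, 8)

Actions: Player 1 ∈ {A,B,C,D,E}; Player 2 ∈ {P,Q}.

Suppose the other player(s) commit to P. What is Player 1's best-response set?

P1 best: {D}

u_1(A vs P) = 4
u_1(B vs P) = 3
u_1(C vs P) = 4
u_1(D vs P) = 5
u_1(E vs P) = 0
max payoff 5 at {D}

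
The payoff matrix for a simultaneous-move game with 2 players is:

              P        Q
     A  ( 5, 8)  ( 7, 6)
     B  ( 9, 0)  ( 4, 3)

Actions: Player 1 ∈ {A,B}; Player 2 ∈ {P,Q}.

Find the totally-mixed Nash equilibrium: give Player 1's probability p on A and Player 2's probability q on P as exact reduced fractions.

P1 mixes 3/5 on A; P2 mixes 3/7 on P

P1 indiff ⇒ q·5+(1-q)·7 = q·9+(1-q)·4 ⇒ q(-4) = (1-q)(-3) ⇒ q = 3/7
P2 indiff ⇒ p·8+(1-p)·0 = p·6+(1-p)·3 ⇒ p(2) = (1-p)(3) ⇒ p = 3/5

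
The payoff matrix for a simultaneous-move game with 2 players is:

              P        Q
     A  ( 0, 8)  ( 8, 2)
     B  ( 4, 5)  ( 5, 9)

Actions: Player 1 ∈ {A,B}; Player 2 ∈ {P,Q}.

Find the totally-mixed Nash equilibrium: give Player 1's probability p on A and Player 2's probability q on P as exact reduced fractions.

P1 indiff ⇒ q·0+(1-q)·8 = q·4+(1-q)·5 ⇒ q(-4) = (1-q)(-3) ⇒ q = 3/7
P2 indiff ⇒ p·8+(1-p)·5 = p·2+(1-p)·9 ⇒ p(6) = (1-p)(4) ⇒ p = 2/5

p=2/5, q=3/7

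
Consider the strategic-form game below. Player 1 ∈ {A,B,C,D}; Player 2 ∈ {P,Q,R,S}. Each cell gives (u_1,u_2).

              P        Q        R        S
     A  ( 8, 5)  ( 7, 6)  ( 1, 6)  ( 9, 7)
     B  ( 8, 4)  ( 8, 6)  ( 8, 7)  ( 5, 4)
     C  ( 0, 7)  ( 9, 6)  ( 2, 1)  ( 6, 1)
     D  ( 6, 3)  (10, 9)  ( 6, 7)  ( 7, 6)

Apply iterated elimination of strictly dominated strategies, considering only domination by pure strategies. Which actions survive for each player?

P1 drop C (D beats it: P:6>0 Q:10>9 R:6>2 S:7>6)
P2 drop P (Q beats it: A:6>5 B:6>4 D:9>3)
P1→{A,B,D} P2→{Q,R,S}

Remaining: P1:{A,B,D} P2:{Q,R,S}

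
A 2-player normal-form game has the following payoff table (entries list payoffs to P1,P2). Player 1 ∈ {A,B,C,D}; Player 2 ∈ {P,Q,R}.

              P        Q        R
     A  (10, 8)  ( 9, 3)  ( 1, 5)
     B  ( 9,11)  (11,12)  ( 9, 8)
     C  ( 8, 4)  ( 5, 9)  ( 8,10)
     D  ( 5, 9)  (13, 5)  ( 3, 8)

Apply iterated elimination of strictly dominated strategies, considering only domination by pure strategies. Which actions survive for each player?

P1 drop C (B beats it: P:9>8 Q:11>5 R:9>8)
P2 drop R (P beats it: A:8>5 B:11>8 D:9>8)
P1→{A,B,D} P2→{P,Q}

IESDS → P1:{A,B,D} P2:{P,Q}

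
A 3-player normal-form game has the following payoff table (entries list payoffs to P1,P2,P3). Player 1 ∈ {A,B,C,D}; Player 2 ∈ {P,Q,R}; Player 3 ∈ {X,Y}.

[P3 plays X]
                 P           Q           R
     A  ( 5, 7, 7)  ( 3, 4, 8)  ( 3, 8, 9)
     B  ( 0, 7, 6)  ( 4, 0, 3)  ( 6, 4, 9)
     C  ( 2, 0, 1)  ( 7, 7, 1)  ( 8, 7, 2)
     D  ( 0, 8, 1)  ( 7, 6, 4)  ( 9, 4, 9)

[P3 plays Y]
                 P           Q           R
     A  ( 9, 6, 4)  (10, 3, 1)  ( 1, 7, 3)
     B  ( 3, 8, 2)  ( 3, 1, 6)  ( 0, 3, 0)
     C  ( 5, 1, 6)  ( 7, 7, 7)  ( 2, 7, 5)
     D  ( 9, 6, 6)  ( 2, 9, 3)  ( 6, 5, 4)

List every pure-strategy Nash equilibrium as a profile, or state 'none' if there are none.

No pure NE.

(A,P,X): not NE [P2→R gives 8>7]
(A,P,Y): not NE [P2→R gives 7>6; P3→X gives 7>4]
(A,Q,X): not NE [P1→D gives 7>3; P2→R gives 8>4]
(A,Q,Y): not NE [P2→R gives 7>3; P3→X gives 8>1]
(A,R,X): not NE [P1→D gives 9>3]
(A,R,Y): not NE [P1→D gives 6>1; P3→X gives 9>3]
(B,P,X): not NE [P1→A gives 5>0]
(B,P,Y): not NE [P1→D gives 9>3; P3→X gives 6>2]
(B,Q,X): not NE [P1→D gives 7>4; P2→P gives 7>0; P3→Y gives 6>3]
(B,Q,Y): not NE [P1→A gives 10>3; P2→P gives 8>1]
(B,R,X): not NE [P1→D gives 9>6; P2→P gives 7>4]
(B,R,Y): not NE [P1→D gives 6>0; P2→P gives 8>3; P3→X gives 9>0]
(C,P,X): not NE [P1→A gives 5>2; P2→R gives 7>0; P3→Y gives 6>1]
(C,P,Y): not NE [P1→D gives 9>5; P2→R gives 7>1]
(C,Q,X): not NE [P3→Y gives 7>1]
(C,Q,Y): not NE [P1→A gives 10>7]
(C,R,X): not NE [P1→D gives 9>8; P3→Y gives 5>2]
(C,R,Y): not NE [P1→D gives 6>2]
(D,P,X): not NE [P1→A gives 5>0; P3→Y gives 6>1]
(D,P,Y): not NE [P2→Q gives 9>6]
(D,Q,X): not NE [P2→P gives 8>6]
(D,Q,Y): not NE [P1→A gives 10>2; P3→X gives 4>3]
(D,R,X): not NE [P2→P gives 8>4]
(D,R,Y): not NE [P2→Q gives 9>5; P3→X gives 9>4]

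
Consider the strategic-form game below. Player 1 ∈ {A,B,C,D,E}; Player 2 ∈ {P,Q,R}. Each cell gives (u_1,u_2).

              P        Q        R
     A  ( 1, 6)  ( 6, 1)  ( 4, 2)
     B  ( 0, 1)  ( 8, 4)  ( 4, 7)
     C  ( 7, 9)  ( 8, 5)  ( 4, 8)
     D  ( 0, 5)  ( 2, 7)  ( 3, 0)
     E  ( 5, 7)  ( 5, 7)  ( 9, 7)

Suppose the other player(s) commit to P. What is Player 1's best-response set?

u_1(A vs P) = 1
u_1(B vs P) = 0
u_1(C vs P) = 7
u_1(D vs P) = 0
u_1(E vs P) = 5
max payoff 7 at {C}

P1 best: {C}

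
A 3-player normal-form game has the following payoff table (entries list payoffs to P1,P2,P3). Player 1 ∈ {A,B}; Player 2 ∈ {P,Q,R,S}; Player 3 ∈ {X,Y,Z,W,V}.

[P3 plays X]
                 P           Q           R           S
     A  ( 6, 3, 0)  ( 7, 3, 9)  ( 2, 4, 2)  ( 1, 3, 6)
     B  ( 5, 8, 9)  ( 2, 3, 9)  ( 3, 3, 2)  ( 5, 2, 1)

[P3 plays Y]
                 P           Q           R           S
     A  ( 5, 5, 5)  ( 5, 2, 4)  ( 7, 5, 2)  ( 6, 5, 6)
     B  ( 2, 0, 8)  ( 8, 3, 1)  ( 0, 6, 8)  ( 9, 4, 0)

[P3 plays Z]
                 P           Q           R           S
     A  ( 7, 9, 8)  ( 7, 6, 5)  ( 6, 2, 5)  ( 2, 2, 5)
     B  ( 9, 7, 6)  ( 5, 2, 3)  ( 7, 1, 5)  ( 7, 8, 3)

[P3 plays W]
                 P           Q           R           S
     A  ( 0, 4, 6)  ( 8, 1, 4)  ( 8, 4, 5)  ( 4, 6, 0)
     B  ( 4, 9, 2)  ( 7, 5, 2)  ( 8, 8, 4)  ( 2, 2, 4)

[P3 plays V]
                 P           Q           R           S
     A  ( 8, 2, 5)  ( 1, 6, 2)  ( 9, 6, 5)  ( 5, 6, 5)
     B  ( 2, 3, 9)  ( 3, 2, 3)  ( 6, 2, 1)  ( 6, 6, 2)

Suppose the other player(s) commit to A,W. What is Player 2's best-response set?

argmax u_2 = {S}

u_2(P vs A,W) = 4
u_2(Q vs A,W) = 1
u_2(R vs A,W) = 4
u_2(S vs A,W) = 6
max payoff 6 at {S}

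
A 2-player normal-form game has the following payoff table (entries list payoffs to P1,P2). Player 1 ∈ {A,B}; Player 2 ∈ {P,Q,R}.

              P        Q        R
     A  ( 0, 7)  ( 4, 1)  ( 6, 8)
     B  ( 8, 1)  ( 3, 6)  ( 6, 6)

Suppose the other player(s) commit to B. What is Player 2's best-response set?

u_2(P vs B) = 1
u_2(Q vs B) = 6
u_2(R vs B) = 6
max payoff 6 at {Q,R}

P2 best: {Q,R}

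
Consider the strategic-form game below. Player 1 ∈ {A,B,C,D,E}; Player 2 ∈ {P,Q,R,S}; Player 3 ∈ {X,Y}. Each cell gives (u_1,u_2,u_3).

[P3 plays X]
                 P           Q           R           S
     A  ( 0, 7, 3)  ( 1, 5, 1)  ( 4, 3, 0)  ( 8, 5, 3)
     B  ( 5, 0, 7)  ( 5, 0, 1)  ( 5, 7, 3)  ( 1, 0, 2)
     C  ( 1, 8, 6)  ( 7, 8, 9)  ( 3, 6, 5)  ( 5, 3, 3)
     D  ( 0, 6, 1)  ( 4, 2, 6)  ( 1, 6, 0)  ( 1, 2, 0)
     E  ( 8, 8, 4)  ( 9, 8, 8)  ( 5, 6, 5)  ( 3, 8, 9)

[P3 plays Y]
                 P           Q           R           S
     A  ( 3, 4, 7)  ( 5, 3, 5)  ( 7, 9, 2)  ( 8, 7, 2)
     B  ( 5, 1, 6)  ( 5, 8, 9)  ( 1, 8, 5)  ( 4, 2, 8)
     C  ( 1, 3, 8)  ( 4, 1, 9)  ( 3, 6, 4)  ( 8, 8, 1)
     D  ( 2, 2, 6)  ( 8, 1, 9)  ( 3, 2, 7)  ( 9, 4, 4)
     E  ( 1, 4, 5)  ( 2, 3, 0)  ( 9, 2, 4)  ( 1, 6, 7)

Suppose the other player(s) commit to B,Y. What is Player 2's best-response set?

argmax u_2 = {Q,R}

u_2(P vs B,Y) = 1
u_2(Q vs B,Y) = 8
u_2(R vs B,Y) = 8
u_2(S vs B,Y) = 2
max payoff 8 at {Q,R}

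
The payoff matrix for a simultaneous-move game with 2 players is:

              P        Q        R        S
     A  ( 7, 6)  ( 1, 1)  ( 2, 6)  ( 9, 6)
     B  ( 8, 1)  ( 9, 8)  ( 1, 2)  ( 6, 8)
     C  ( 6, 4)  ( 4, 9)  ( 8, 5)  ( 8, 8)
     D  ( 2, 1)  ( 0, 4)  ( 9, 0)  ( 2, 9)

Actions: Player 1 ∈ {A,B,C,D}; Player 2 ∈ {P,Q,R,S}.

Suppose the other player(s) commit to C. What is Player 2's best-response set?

BR_2 = {Q}

u_2(P vs C) = 4
u_2(Q vs C) = 9
u_2(R vs C) = 5
u_2(S vs C) = 8
max payoff 9 at {Q}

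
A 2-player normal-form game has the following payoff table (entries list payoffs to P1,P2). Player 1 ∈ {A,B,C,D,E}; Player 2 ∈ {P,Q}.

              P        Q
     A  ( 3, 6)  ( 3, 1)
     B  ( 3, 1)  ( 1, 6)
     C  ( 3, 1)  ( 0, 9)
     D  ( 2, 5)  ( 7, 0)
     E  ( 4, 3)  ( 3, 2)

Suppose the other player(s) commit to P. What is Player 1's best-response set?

u_1(A vs P) = 3
u_1(B vs P) = 3
u_1(C vs P) = 3
u_1(D vs P) = 2
u_1(E vs P) = 4
max payoff 4 at {E}

argmax u_1 = {E}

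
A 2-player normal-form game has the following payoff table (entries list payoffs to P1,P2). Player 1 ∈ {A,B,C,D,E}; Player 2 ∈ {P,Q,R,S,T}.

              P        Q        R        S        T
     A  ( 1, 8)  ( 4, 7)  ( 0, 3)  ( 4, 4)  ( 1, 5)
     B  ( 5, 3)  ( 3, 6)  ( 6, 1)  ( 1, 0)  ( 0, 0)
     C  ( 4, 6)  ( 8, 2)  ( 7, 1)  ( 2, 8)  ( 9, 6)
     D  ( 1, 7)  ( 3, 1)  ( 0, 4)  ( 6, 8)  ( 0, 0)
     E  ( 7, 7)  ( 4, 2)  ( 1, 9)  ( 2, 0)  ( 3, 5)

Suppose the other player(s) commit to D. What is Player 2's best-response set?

u_2(P vs D) = 7
u_2(Q vs D) = 1
u_2(R vs D) = 4
u_2(S vs D) = 8
u_2(T vs D) = 0
max payoff 8 at {S}

P2 best: {S}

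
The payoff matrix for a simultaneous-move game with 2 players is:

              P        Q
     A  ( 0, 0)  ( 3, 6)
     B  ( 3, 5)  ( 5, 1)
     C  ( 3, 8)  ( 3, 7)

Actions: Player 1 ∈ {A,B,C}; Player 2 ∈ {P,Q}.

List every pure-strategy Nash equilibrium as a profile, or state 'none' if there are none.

NE set: (B,P), (C,P)

(A,P): not NE [P1→C gives 3>0; P2→Q gives 6>0]
(A,Q): not NE [P1→B gives 5>3]
(B,P): NE
(B,Q): not NE [P2→P gives 5>1]
(C,P): NE
(C,Q): not NE [P1→B gives 5>3; P2→P gives 8>7]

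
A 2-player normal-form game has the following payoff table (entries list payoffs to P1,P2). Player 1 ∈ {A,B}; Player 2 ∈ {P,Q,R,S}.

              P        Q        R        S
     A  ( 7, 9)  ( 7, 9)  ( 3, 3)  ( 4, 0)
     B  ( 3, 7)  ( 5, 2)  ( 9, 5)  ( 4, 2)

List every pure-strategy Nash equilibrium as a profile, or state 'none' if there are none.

Nash profiles: (A,P), (A,Q)

(A,P): NE
(A,Q): NE
(A,R): not NE [P1→B gives 9>3; P2→Q gives 9>3]
(A,S): not NE [P2→Q gives 9>0]
(B,P): not NE [P1→A gives 7>3]
(B,Q): not NE [P1→A gives 7>5; P2→P gives 7>2]
(B,R): not NE [P2→P gives 7>5]
(B,S): not NE [P2→P gives 7>2]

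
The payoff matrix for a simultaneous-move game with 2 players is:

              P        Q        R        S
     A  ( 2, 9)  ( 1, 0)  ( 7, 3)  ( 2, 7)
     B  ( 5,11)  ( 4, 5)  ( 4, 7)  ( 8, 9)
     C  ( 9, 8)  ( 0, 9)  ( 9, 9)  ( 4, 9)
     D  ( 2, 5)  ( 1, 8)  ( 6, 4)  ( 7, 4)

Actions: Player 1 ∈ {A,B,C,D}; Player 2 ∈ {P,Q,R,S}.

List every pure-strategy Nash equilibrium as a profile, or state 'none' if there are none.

Nash profiles: (C,R)

(A,P): not NE [P1→C gives 9>2]
(A,Q): not NE [P1→B gives 4>1; P2→P gives 9>0]
(A,R): not NE [P1→C gives 9>7; P2→P gives 9>3]
(A,S): not NE [P1→B gives 8>2; P2→P gives 9>7]
(B,P): not NE [P1→C gives 9>5]
(B,Q): not NE [P2→P gives 11>5]
(B,R): not NE [P1→C gives 9>4; P2→P gives 11>7]
(B,S): not NE [P2→P gives 11>9]
(C,P): not NE [P2→S gives 9>8]
(C,Q): not NE [P1→B gives 4>0]
(C,R): NE
(C,S): not NE [P1→B gives 8>4]
(D,P): not NE [P1→C gives 9>2; P2→Q gives 8>5]
(D,Q): not NE [P1→B gives 4>1]
(D,R): not NE [P1→C gives 9>6; P2→Q gives 8>4]
(D,S): not NE [P1→B gives 8>7; P2→Q gives 8>4]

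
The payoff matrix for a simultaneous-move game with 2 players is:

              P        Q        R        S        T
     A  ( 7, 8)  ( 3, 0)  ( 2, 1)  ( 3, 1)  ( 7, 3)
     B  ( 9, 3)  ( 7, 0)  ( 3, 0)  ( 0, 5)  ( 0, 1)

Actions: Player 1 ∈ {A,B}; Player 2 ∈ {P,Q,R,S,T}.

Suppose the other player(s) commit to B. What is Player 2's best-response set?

argmax u_2 = {S}

u_2(P vs B) = 3
u_2(Q vs B) = 0
u_2(R vs B) = 0
u_2(S vs B) = 5
u_2(T vs B) = 1
max payoff 5 at {S}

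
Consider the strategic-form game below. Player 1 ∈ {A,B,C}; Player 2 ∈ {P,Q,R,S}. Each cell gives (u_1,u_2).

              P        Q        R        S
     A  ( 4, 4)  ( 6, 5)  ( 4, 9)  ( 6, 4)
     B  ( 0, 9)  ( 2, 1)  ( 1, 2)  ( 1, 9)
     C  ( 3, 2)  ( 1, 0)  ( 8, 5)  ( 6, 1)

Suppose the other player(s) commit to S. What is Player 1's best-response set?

argmax u_1 = {A,C}

u_1(A vs S) = 6
u_1(B vs S) = 1
u_1(C vs S) = 6
max payoff 6 at {A,C}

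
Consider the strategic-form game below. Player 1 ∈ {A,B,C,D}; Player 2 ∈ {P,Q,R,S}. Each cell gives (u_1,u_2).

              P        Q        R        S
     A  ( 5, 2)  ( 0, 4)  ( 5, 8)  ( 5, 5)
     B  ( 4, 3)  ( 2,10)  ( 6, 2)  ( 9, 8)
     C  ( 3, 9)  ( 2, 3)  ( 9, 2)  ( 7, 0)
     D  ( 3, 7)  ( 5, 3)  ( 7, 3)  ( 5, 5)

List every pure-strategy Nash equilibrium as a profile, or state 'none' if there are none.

PSNE: ∅

(A,P): not NE [P2→R gives 8>2]
(A,Q): not NE [P1→D gives 5>0; P2→R gives 8>4]
(A,R): not NE [P1→C gives 9>5]
(A,S): not NE [P1→B gives 9>5; P2→R gives 8>5]
(B,P): not NE [P1→A gives 5>4; P2→Q gives 10>3]
(B,Q): not NE [P1→D gives 5>2]
(B,R): not NE [P1→C gives 9>6; P2→Q gives 10>2]
(B,S): not NE [P2→Q gives 10>8]
(C,P): not NE [P1→A gives 5>3]
(C,Q): not NE [P1→D gives 5>2; P2→P gives 9>3]
(C,R): not NE [P2→P gives 9>2]
(C,S): not NE [P1→B gives 9>7; P2→P gives 9>0]
(D,P): not NE [P1→A gives 5>3]
(D,Q): not NE [P2→P gives 7>3]
(D,R): not NE [P1→C gives 9>7; P2→P gives 7>3]
(D,S): not NE [P1→B gives 9>5; P2→P gives 7>5]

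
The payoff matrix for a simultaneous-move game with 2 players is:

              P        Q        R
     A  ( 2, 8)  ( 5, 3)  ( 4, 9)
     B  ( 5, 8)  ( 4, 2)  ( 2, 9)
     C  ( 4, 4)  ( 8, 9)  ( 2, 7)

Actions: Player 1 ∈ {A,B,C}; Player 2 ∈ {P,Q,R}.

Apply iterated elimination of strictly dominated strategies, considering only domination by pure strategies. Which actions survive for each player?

IESDS → P1:{A,C} P2:{Q,R}

P2 drop P (R beats it: A:9>8 B:9>8 C:7>4)
P1 drop B (A beats it: Q:5>4 R:4>2)
P1→{A,C} P2→{Q,R}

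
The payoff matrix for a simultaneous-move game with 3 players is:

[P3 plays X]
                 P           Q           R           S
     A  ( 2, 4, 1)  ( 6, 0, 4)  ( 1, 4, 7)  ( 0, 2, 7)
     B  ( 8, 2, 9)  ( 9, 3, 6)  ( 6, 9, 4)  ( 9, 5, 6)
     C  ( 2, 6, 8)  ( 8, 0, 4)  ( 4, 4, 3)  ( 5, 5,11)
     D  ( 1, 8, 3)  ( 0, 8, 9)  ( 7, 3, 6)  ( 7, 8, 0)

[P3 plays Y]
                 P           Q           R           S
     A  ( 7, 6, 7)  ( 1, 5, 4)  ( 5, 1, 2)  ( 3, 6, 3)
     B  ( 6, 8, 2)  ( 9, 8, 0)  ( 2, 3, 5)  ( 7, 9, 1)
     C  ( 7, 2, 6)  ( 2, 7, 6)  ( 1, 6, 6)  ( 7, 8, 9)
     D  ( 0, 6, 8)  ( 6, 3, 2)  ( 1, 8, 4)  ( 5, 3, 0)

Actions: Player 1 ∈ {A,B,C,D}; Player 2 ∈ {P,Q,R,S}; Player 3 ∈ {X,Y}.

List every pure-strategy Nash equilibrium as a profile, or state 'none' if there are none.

PSNE = {(A,P,Y)}

(A,P,X): not NE [P1→B gives 8>2; P3→Y gives 7>1]
(A,P,Y): NE
(A,Q,X): not NE [P1→B gives 9>6; P2→R gives 4>0]
(A,Q,Y): not NE [P1→B gives 9>1; P2→S gives 6>5]
(A,R,X): not NE [P1→D gives 7>1]
(A,R,Y): not NE [P2→S gives 6>1; P3→X gives 7>2]
(A,S,X): not NE [P1→B gives 9>0; P2→R gives 4>2]
(A,S,Y): not NE [P1→C gives 7>3; P3→X gives 7>3]
(B,P,X): not NE [P2→R gives 9>2]
(B,P,Y): not NE [P1→C gives 7>6; P2→S gives 9>8; P3→X gives 9>2]
(B,Q,X): not NE [P2→R gives 9>3]
(B,Q,Y): not NE [P2→S gives 9>8; P3→X gives 6>0]
(B,R,X): not NE [P1→D gives 7>6; P3→Y gives 5>4]
(B,R,Y): not NE [P1→A gives 5>2; P2→S gives 9>3]
(B,S,X): not NE [P2→R gives 9>5]
(B,S,Y): not NE [P3→X gives 6>1]
(C,P,X): not NE [P1→B gives 8>2]
(C,P,Y): not NE [P2→S gives 8>2; P3→X gives 8>6]
(C,Q,X): not NE [P1→B gives 9>8; P2→P gives 6>0; P3→Y gives 6>4]
(C,Q,Y): not NE [P1→B gives 9>2; P2→S gives 8>7]
(C,R,X): not NE [P1→D gives 7>4; P2→P gives 6>4; P3→Y gives 6>3]
(C,R,Y): not NE [P1→A gives 5>1; P2→S gives 8>6]
(C,S,X): not NE [P1→B gives 9>5; P2→P gives 6>5]
(C,S,Y): not NE [P3→X gives 11>9]
(D,P,X): not NE [P1→B gives 8>1; P3→Y gives 8>3]
(D,P,Y): not NE [P1→C gives 7>0; P2→R gives 8>6]
(D,Q,X): not NE [P1→B gives 9>0]
(D,Q,Y): not NE [P1→B gives 9>6; P2→R gives 8>3; P3→X gives 9>2]
(D,R,X): not NE [P2→S gives 8>3]
(D,R,Y): not NE [P1→A gives 5>1; P3→X gives 6>4]
(D,S,X): not NE [P1→B gives 9>7]
(D,S,Y): not NE [P1→C gives 7>5; P2→R gives 8>3]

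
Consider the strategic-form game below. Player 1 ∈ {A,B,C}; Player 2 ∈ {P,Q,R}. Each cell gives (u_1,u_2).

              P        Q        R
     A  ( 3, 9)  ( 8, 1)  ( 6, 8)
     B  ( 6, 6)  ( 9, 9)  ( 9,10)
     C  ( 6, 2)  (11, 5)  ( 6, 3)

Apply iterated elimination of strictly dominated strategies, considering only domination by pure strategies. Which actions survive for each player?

P1 drop A (B beats it: P:6>3 Q:9>8 R:9>6)
P2 drop P (Q beats it: B:9>6 C:5>2)
P1→{B,C} P2→{Q,R}

IESDS → P1:{B,C} P2:{Q,R}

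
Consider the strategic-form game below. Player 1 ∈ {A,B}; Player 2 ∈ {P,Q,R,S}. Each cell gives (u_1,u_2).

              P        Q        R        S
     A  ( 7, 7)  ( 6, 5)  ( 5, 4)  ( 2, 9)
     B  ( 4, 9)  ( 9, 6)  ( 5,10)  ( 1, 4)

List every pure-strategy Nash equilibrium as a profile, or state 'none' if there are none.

Nash profiles: (A,S), (B,R)

(A,P): not NE [P2→S gives 9>7]
(A,Q): not NE [P1→B gives 9>6; P2→S gives 9>5]
(A,R): not NE [P2→S gives 9>4]
(A,S): NE
(B,P): not NE [P1→A gives 7>4; P2→R gives 10>9]
(B,Q): not NE [P2→R gives 10>6]
(B,R): NE
(B,S): not NE [P1→A gives 2>1; P2→R gives 10>4]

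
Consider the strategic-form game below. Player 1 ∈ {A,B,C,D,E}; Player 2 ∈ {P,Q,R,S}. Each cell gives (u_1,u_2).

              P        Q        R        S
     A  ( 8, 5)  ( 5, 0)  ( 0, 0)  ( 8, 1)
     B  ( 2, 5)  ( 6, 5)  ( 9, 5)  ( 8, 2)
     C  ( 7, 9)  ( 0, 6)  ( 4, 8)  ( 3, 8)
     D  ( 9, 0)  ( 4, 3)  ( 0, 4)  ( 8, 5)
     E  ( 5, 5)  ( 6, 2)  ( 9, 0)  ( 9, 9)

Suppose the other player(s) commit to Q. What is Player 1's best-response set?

argmax u_1 = {B,E}

u_1(A vs Q) = 5
u_1(B vs Q) = 6
u_1(C vs Q) = 0
u_1(D vs Q) = 4
u_1(E vs Q) = 6
max payoff 6 at {B,E}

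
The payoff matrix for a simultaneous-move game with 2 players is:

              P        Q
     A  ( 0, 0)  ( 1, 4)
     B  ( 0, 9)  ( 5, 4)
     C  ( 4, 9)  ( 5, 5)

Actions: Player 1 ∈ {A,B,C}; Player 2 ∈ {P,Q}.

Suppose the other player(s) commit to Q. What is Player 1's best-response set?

argmax u_1 = {B,C}

u_1(A vs Q) = 1
u_1(B vs Q) = 5
u_1(C vs Q) = 5
max payoff 5 at {B,C}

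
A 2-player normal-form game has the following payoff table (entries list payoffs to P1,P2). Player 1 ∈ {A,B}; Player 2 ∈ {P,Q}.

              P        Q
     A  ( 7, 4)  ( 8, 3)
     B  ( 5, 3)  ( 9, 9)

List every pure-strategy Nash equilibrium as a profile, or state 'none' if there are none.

NE set: (A,P), (B,Q)

(A,P): NE
(A,Q): not NE [P1→B gives 9>8; P2→P gives 4>3]
(B,P): not NE [P1→A gives 7>5; P2→Q gives 9>3]
(B,Q): NE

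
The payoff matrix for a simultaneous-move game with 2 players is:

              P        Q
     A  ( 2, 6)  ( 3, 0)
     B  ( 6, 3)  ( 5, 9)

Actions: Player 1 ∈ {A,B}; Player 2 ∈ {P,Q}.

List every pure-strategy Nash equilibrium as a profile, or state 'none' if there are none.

(A,P): not NE [P1→B gives 6>2]
(A,Q): not NE [P1→B gives 5>3; P2→P gives 6>0]
(B,P): not NE [P2→Q gives 9>3]
(B,Q): NE

PSNE = {(B,Q)}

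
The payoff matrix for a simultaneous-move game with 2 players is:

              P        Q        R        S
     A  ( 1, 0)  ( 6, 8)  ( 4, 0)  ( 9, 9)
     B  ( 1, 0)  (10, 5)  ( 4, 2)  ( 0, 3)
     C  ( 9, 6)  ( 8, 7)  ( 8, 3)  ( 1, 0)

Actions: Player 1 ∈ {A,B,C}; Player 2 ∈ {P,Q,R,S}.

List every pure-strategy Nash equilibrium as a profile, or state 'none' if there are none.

Nash profiles: (A,S), (B,Q)

(A,P): not NE [P1→C gives 9>1; P2→S gives 9>0]
(A,Q): not NE [P1→B gives 10>6; P2→S gives 9>8]
(A,R): not NE [P1→C gives 8>4; P2→S gives 9>0]
(A,S): NE
(B,P): not NE [P1→C gives 9>1; P2→Q gives 5>0]
(B,Q): NE
(B,R): not NE [P1→C gives 8>4; P2→Q gives 5>2]
(B,S): not NE [P1→A gives 9>0; P2→Q gives 5>3]
(C,P): not NE [P2→Q gives 7>6]
(C,Q): not NE [P1→B gives 10>8]
(C,R): not NE [P2→Q gives 7>3]
(C,S): not NE [P1→A gives 9>1; P2→Q gives 7>0]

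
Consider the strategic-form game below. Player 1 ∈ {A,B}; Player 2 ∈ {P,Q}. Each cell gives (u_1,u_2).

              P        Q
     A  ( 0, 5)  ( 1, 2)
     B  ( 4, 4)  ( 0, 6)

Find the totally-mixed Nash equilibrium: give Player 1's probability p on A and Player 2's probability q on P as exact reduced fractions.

P1 mixes 2/5 on A; P2 mixes 1/5 on P

P1 indiff ⇒ q·0+(1-q)·1 = q·4+(1-q)·0 ⇒ q(-4) = (1-q)(-1) ⇒ q = 1/5
P2 indiff ⇒ p·5+(1-p)·4 = p·2+(1-p)·6 ⇒ p(3) = (1-p)(2) ⇒ p = 2/5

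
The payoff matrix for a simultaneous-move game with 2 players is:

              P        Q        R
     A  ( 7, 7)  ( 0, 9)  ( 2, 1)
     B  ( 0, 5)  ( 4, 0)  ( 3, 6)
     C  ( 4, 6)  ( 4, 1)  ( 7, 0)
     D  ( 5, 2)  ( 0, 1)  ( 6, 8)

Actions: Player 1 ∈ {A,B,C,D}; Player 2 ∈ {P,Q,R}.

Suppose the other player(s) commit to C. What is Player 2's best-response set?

u_2(P vs C) = 6
u_2(Q vs C) = 1
u_2(R vs C) = 0
max payoff 6 at {P}

BR_2 = {P}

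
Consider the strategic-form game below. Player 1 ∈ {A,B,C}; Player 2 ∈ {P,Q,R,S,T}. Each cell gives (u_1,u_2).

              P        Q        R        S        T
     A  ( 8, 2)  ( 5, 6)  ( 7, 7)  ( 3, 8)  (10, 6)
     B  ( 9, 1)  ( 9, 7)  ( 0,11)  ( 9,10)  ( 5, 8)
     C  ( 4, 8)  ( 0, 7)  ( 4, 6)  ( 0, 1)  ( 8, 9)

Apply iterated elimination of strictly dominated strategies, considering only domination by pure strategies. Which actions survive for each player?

P1 drop C (A beats it: P:8>4 Q:5>0 R:7>4 S:3>0 T:10>8)
P2 drop P (Q beats it: A:6>2 B:7>1)
P2 drop Q (R beats it: A:7>6 B:11>7)
P2 drop T (R beats it: A:7>6 B:11>8)
P1→{A,B} P2→{R,S}

IESDS → P1:{A,B} P2:{R,S}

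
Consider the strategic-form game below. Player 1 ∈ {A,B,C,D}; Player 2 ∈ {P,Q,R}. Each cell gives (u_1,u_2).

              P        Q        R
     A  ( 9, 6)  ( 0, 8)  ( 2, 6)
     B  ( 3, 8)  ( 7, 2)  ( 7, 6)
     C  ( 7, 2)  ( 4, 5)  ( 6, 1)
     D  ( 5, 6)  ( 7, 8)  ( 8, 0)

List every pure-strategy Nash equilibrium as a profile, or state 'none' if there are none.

PSNE = {(D,Q)}

(A,P): not NE [P2→Q gives 8>6]
(A,Q): not NE [P1→D gives 7>0]
(A,R): not NE [P1→D gives 8>2; P2→Q gives 8>6]
(B,P): not NE [P1→A gives 9>3]
(B,Q): not NE [P2→P gives 8>2]
(B,R): not NE [P1→D gives 8>7; P2→P gives 8>6]
(C,P): not NE [P1→A gives 9>7; P2→Q gives 5>2]
(C,Q): not NE [P1→D gives 7>4]
(C,R): not NE [P1→D gives 8>6; P2→Q gives 5>1]
(D,P): not NE [P1→A gives 9>5; P2→Q gives 8>6]
(D,Q): NE
(D,R): not NE [P2→Q gives 8>0]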